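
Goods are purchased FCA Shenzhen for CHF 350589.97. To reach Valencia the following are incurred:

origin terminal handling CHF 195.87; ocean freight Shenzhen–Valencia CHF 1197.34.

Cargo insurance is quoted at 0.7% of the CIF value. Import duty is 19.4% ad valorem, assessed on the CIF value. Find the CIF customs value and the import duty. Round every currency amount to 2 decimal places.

CIF value: CHF 354464.43; import duty: CHF 68766.10

Let C be the CIF value. C = FCA price + pre-shipment costs + freight + 0.7% × C
C − 0.7% × C = 350589.97 + 195.87 + 1197.34
0.993 × C = 351983.18
C = 351983.18 / 0.993 = 354464.43
Insurance premium = 0.7% × 354464.43 = 2481.25
Import duty = 354464.43 × 19.4% = 68766.10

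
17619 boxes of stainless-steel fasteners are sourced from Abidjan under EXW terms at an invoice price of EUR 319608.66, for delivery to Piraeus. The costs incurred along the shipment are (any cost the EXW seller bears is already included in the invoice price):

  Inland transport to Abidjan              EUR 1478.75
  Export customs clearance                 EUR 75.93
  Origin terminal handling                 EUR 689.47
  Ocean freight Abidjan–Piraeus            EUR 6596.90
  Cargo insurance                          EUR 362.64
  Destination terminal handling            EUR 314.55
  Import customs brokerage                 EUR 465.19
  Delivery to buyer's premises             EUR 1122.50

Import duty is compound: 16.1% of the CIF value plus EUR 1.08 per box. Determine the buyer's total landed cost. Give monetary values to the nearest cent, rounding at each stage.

Total landed cost: EUR 402681.90

EXW: the seller makes goods available at their premises; the buyer bears all onward costs.
CIF value = EXW price + inland to port + export clearance + origin terminal + freight + insurance = 319608.66 + 1478.75 + 75.93 + 689.47 + 6596.90 + 362.64 = 328812.35
Ad valorem component: 328812.35 × 16.1% = 52938.79
Specific component: 17619 × 1.08 = 19028.52
Import duty = 52938.79 + 19028.52 = 71967.31
Buyer bears: inland to port 1478.75 + export clearance 75.93 + origin terminal 689.47 + freight 6596.90 + insurance 362.64 + destination terminal 314.55 + brokerage 465.19 + delivery 1122.50 + duty 71967.31 = 83073.24
Landed cost = invoice 319608.66 + 83073.24 = 402681.90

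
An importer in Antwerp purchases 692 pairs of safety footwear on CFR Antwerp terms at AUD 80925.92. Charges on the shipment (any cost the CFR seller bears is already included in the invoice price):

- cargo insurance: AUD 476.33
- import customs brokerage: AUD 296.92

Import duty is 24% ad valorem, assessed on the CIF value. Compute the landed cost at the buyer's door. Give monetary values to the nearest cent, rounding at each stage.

Total landed cost: AUD 101235.71

CFR: the seller pays costs through ocean freight to the destination port, but not insurance.
CIF value = CFR price + insurance = 80925.92 + 476.33 = 81402.25
Import duty = 81402.25 × 24% = 19536.54
Buyer bears: insurance 476.33 + brokerage 296.92 + duty 19536.54 = 20309.79
Landed cost = invoice 80925.92 + 20309.79 = 101235.71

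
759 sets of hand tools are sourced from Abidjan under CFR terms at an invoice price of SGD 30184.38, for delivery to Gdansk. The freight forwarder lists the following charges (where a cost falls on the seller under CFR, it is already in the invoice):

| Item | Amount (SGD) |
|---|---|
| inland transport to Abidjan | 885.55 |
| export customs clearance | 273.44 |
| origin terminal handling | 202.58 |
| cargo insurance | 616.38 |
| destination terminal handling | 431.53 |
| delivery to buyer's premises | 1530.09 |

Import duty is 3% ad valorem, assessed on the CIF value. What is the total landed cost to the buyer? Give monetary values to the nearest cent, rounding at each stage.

Total landed cost: SGD 33686.40

CFR: the seller pays costs through ocean freight to the destination port, but not insurance.
Already in the invoice (seller's account under CFR): inland to port, export clearance, origin terminal — exclude.
CIF value = CFR price + insurance = 30184.38 + 616.38 = 30800.76
Import duty = 30800.76 × 3% = 924.02
Buyer bears: insurance 616.38 + destination terminal 431.53 + delivery 1530.09 + duty 924.02 = 3502.02
Landed cost = invoice 30184.38 + 3502.02 = 33686.40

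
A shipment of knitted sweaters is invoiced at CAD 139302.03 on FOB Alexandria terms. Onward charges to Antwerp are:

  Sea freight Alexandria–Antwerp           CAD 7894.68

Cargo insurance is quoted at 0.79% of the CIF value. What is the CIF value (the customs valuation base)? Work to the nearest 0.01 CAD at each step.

Let C be the CIF value. C = FOB price + freight + 0.79% × C
C − 0.79% × C = 139302.03 + 7894.68
0.9921 × C = 147196.71
C = 147196.71 / 0.9921 = 148368.82
Insurance premium = 0.79% × 148368.82 = 1172.11

CIF value: CAD 148368.82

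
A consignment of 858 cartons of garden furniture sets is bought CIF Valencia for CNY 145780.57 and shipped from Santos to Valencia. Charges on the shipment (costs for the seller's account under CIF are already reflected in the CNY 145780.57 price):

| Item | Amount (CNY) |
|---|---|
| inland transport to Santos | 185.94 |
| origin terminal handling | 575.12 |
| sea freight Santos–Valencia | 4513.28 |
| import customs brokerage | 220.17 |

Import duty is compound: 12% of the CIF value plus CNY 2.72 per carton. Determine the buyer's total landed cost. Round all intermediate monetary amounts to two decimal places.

Total landed cost: CNY 165828.17

CIF: the seller pays costs through ocean freight and marine insurance to the destination port.
Already in the invoice (seller's account under CIF): inland to port, origin terminal, freight — exclude.
The CIF price already equals the CIF value: 145780.57
Ad valorem component: 145780.57 × 12% = 17493.67
Specific component: 858 × 2.72 = 2333.76
Import duty = 17493.67 + 2333.76 = 19827.43
Buyer bears: brokerage 220.17 + duty 19827.43 = 20047.60
Landed cost = invoice 145780.57 + 20047.60 = 165828.17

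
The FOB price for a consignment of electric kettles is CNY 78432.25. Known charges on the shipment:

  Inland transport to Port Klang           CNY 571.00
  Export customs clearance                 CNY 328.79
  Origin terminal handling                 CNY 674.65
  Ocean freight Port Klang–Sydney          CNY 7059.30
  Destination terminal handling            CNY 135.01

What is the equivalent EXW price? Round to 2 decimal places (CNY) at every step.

EXW price: CNY 76857.81

Not relevant to the conversion: destination terminal, freight — on the buyer under both terms; not part of either seller's price.
From FOB to EXW, the seller no longer bears: inland to port, export clearance, origin terminal.
EXW price = 78432.25 − 571.00 − 328.79 − 674.65 = 76857.81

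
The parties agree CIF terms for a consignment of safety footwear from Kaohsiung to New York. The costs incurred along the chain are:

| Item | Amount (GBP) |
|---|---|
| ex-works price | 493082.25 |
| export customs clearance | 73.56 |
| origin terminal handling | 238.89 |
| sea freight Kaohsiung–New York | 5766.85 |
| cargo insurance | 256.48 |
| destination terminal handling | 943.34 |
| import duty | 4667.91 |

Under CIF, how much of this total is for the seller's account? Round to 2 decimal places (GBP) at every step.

CIF: the seller pays costs through ocean freight and marine insurance to the destination port.
Seller's account: goods 493082.25 + export clearance 73.56 + origin terminal 238.89 + freight 5766.85 + insurance 256.48 = 499418.03
Buyer's account: destination terminal 943.34 + duty 4667.91 = 5611.25

Seller's account: GBP 499418.03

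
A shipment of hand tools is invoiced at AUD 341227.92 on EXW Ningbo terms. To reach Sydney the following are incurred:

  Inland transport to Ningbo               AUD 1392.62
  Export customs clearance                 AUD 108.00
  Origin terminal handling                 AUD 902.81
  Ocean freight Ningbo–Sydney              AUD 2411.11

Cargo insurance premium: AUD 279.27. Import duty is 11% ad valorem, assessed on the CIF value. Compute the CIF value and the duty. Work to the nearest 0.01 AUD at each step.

CIF value: AUD 346321.73; import duty: AUD 38095.39

CIF = EXW price + pre-shipment costs + freight + insurance
CIF = 341227.92 + 1392.62 + 108.00 + 902.81 + 2411.11 + 279.27 = 346321.73
Import duty = 346321.73 × 11% = 38095.39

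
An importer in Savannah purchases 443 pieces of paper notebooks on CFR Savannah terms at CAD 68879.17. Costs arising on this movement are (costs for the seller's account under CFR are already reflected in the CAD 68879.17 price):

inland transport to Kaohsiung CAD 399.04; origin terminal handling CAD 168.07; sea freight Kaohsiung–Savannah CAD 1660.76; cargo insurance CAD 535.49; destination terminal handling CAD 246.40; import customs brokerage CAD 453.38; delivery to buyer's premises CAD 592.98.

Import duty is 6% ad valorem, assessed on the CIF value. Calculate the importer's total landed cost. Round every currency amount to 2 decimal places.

Total landed cost: CAD 74872.30

CFR: the seller pays costs through ocean freight to the destination port, but not insurance.
Already in the invoice (seller's account under CFR): inland to port, origin terminal, freight — exclude.
CIF value = CFR price + insurance = 68879.17 + 535.49 = 69414.66
Import duty = 69414.66 × 6% = 4164.88
Buyer bears: insurance 535.49 + destination terminal 246.40 + brokerage 453.38 + delivery 592.98 + duty 4164.88 = 5993.13
Landed cost = invoice 68879.17 + 5993.13 = 74872.30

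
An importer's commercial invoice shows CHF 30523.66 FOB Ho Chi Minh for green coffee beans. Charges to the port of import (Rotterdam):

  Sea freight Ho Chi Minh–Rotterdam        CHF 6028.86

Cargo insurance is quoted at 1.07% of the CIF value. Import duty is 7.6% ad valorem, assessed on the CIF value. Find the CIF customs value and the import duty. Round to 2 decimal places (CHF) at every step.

CIF value: CHF 36947.86; import duty: CHF 2808.04

Let C be the CIF value. C = FOB price + freight + 1.07% × C
C − 1.07% × C = 30523.66 + 6028.86
0.9893 × C = 36552.52
C = 36552.52 / 0.9893 = 36947.86
Insurance premium = 1.07% × 36947.86 = 395.34
Import duty = 36947.86 × 7.6% = 2808.04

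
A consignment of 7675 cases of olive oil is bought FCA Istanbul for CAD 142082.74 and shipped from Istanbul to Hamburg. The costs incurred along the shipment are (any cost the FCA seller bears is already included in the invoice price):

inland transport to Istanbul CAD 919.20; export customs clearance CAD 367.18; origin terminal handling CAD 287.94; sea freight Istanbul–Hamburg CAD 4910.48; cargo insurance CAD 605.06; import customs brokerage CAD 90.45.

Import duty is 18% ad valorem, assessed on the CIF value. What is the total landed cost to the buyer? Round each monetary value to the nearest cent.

Total landed cost: CAD 174596.19

FCA: the seller delivers export-cleared goods to the carrier; the buyer bears costs from that point.
Already in the invoice (seller's account under FCA): inland to port, export clearance — exclude.
CIF value = FCA price + origin terminal + freight + insurance = 142082.74 + 287.94 + 4910.48 + 605.06 = 147886.22
Import duty = 147886.22 × 18% = 26619.52
Buyer bears: origin terminal 287.94 + freight 4910.48 + insurance 605.06 + brokerage 90.45 + duty 26619.52 = 32513.45
Landed cost = invoice 142082.74 + 32513.45 = 174596.19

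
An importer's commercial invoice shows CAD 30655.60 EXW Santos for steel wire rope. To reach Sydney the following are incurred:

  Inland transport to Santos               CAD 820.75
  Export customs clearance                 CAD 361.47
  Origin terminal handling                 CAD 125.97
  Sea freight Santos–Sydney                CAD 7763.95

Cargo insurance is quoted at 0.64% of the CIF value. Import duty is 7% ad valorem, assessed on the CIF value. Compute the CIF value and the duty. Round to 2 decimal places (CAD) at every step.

CIF value: CAD 39983.64; import duty: CAD 2798.85

Let C be the CIF value. C = EXW price + pre-shipment costs + freight + 0.64% × C
C − 0.64% × C = 30655.60 + 820.75 + 361.47 + 125.97 + 7763.95
0.9936 × C = 39727.74
C = 39727.74 / 0.9936 = 39983.64
Insurance premium = 0.64% × 39983.64 = 255.90
Import duty = 39983.64 × 7% = 2798.85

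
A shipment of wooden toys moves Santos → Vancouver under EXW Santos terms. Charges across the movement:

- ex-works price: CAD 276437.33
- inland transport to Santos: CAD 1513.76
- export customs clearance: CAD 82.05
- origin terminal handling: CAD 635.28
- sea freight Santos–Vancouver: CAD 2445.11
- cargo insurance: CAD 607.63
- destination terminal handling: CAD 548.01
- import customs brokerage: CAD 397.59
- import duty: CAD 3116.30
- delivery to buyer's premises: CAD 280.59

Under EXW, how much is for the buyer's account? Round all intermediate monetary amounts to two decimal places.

EXW: the seller makes goods available at their premises; the buyer bears all onward costs.
Seller's account: goods 276437.33 = 276437.33
Buyer's account: inland to port 1513.76 + export clearance 82.05 + origin terminal 635.28 + freight 2445.11 + insurance 607.63 + destination terminal 548.01 + brokerage 397.59 + duty 3116.30 + delivery 280.59 = 9626.32

Buyer's account: CAD 9626.32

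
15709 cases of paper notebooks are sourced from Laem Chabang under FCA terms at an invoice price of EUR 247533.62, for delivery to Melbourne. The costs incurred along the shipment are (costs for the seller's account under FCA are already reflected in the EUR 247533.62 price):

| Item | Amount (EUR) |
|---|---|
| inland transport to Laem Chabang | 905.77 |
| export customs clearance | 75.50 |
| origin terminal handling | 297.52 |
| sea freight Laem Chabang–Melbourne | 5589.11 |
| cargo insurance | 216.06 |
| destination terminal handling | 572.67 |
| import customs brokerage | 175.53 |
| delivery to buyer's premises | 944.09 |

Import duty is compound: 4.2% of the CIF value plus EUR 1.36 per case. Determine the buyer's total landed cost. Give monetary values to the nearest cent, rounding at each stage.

FCA: the seller delivers export-cleared goods to the carrier; the buyer bears costs from that point.
Already in the invoice (seller's account under FCA): inland to port, export clearance — exclude.
CIF value = FCA price + origin terminal + freight + insurance = 247533.62 + 297.52 + 5589.11 + 216.06 = 253636.31
Ad valorem component: 253636.31 × 4.2% = 10652.73
Specific component: 15709 × 1.36 = 21364.24
Import duty = 10652.73 + 21364.24 = 32016.97
Buyer bears: origin terminal 297.52 + freight 5589.11 + insurance 216.06 + destination terminal 572.67 + brokerage 175.53 + delivery 944.09 + duty 32016.97 = 39811.95
Landed cost = invoice 247533.62 + 39811.95 = 287345.57

Total landed cost: EUR 287345.57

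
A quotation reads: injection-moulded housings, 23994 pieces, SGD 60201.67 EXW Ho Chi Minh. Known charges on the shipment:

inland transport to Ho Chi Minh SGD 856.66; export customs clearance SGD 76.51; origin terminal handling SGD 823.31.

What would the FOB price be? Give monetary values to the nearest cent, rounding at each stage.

From EXW to FOB, the seller additionally bears: inland to port, export clearance, origin terminal.
FOB price = 60201.67 + 856.66 + 76.51 + 823.31 = 61958.15

FOB price: SGD 61958.15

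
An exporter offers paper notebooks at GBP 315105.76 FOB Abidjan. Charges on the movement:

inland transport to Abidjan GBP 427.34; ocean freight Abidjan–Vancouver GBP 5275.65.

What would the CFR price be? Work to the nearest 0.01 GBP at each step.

CFR price: GBP 320381.41

Not relevant to the conversion: inland to port — on the seller under both FOB and CFR; already in the FOB price and stays in the CFR price.
From FOB to CFR, the seller additionally bears: freight.
CFR price = 315105.76 + 5275.65 = 320381.41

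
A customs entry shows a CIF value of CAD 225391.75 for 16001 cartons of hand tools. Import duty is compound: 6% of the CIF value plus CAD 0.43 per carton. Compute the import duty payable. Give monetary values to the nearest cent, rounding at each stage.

Ad valorem component: 225391.75 × 6% = 13523.51
Specific component: 16001 × 0.43 = 6880.43
Import duty = 13523.51 + 6880.43 = 20403.94

Import duty: CAD 20403.94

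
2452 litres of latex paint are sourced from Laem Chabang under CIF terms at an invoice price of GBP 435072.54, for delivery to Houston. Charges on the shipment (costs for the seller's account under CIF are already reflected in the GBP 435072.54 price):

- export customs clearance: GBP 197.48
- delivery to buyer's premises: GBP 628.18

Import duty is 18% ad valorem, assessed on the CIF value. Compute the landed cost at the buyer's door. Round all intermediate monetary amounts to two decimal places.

CIF: the seller pays costs through ocean freight and marine insurance to the destination port.
Already in the invoice (seller's account under CIF): export clearance — exclude.
The CIF price already equals the CIF value: 435072.54
Import duty = 435072.54 × 18% = 78313.06
Buyer bears: delivery 628.18 + duty 78313.06 = 78941.24
Landed cost = invoice 435072.54 + 78941.24 = 514013.78

Total landed cost: GBP 514013.78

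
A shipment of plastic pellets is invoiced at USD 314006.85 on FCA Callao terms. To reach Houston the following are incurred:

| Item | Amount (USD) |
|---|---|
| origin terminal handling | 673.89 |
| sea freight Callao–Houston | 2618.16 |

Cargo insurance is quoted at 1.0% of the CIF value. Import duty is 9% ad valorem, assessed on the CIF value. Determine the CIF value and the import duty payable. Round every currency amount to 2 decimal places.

Let C be the CIF value. C = FCA price + pre-shipment costs + freight + 1.0% × C
C − 1.0% × C = 314006.85 + 673.89 + 2618.16
0.99 × C = 317298.90
C = 317298.90 / 0.99 = 320503.94
Insurance premium = 1.0% × 320503.94 = 3205.04
Import duty = 320503.94 × 9% = 28845.35

CIF value: USD 320503.94; import duty: USD 28845.35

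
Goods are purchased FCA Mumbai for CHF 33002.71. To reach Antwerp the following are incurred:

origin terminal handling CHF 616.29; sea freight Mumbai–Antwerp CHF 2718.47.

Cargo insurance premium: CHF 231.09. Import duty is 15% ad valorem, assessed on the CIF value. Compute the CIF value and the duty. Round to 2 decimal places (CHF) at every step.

CIF = FCA price + pre-shipment costs + freight + insurance
CIF = 33002.71 + 616.29 + 2718.47 + 231.09 = 36568.56
Import duty = 36568.56 × 15% = 5485.28

CIF value: CHF 36568.56; import duty: CHF 5485.28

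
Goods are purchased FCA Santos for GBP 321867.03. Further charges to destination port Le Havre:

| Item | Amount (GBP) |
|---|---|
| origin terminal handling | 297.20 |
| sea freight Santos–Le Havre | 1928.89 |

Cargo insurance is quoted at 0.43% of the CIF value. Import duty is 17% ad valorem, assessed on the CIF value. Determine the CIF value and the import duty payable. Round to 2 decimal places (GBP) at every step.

CIF value: GBP 325492.74; import duty: GBP 55333.77

Let C be the CIF value. C = FCA price + pre-shipment costs + freight + 0.43% × C
C − 0.43% × C = 321867.03 + 297.20 + 1928.89
0.9957 × C = 324093.12
C = 324093.12 / 0.9957 = 325492.74
Insurance premium = 0.43% × 325492.74 = 1399.62
Import duty = 325492.74 × 17% = 55333.77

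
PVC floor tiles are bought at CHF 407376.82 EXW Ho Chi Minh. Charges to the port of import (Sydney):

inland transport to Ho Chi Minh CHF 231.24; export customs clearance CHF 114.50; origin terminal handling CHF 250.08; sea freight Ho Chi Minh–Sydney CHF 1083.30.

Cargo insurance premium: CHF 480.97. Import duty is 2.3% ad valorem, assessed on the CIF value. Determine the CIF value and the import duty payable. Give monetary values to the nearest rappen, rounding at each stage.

CIF value: CHF 409536.91; import duty: CHF 9419.35

CIF = EXW price + pre-shipment costs + freight + insurance
CIF = 407376.82 + 231.24 + 114.50 + 250.08 + 1083.30 + 480.97 = 409536.91
Import duty = 409536.91 × 2.3% = 9419.35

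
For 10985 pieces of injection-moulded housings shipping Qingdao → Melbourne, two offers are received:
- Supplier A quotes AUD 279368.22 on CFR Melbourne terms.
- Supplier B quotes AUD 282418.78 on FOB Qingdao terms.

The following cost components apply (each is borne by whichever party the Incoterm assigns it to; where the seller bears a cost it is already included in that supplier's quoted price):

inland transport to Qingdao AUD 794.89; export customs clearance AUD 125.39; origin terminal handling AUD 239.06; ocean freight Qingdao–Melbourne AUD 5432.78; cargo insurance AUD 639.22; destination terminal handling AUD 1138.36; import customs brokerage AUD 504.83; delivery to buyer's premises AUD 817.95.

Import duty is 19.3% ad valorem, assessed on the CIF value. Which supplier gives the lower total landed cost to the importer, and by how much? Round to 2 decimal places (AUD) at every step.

Supplier A is cheaper by AUD 10120.62

Supplier A (CFR):
CIF value = CFR price + insurance = 279368.22 + 639.22 = 280007.44
Import duty = 280007.44 × 19.3% = 54041.44
Buyer bears (A): 639.22 + 1138.36 + 504.83 + 817.95 = 3100.36
Landed cost (A) = invoice 279368.22 + 3100.36 + duty 54041.44 = 336510.02
Supplier B (FOB):
CIF value = FOB price + freight + insurance = 282418.78 + 5432.78 + 639.22 = 288490.78
Import duty = 288490.78 × 19.3% = 55678.72
Buyer bears (B): 5432.78 + 639.22 + 1138.36 + 504.83 + 817.95 = 8533.14
Landed cost (B) = invoice 282418.78 + 8533.14 + duty 55678.72 = 346630.64
Difference = |336510.02 − 346630.64| = 10120.62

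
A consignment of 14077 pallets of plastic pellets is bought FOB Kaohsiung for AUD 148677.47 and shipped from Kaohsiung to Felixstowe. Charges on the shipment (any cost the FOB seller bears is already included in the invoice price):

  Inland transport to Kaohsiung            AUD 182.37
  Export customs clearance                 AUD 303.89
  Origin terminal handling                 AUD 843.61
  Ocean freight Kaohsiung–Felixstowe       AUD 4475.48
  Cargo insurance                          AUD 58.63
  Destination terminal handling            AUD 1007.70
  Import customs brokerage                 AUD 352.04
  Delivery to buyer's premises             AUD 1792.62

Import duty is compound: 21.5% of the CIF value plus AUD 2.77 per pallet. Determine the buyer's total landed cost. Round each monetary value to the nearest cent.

FOB: the seller bears costs until goods are on board at the origin port; the buyer bears freight, insurance and all costs thereafter.
Already in the invoice (seller's account under FOB): inland to port, export clearance, origin terminal — exclude.
CIF value = FOB price + freight + insurance = 148677.47 + 4475.48 + 58.63 = 153211.58
Ad valorem component: 153211.58 × 21.5% = 32940.49
Specific component: 14077 × 2.77 = 38993.29
Import duty = 32940.49 + 38993.29 = 71933.78
Buyer bears: freight 4475.48 + insurance 58.63 + destination terminal 1007.70 + brokerage 352.04 + delivery 1792.62 + duty 71933.78 = 79620.25
Landed cost = invoice 148677.47 + 79620.25 = 228297.72

Total landed cost: AUD 228297.72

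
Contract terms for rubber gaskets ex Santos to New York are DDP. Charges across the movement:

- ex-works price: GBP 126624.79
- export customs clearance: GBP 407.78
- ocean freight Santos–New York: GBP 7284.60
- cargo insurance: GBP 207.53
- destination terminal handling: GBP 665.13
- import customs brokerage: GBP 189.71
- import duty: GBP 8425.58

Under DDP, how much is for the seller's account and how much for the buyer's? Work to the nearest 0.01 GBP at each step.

DDP: the seller bears all costs including import duty.
Seller's account: goods 126624.79 + export clearance 407.78 + freight 7284.60 + insurance 207.53 + destination terminal 665.13 + brokerage 189.71 + duty 8425.58 = 143805.12
Buyer's account: 0.00

Seller: GBP 143805.12; buyer: GBP 0.00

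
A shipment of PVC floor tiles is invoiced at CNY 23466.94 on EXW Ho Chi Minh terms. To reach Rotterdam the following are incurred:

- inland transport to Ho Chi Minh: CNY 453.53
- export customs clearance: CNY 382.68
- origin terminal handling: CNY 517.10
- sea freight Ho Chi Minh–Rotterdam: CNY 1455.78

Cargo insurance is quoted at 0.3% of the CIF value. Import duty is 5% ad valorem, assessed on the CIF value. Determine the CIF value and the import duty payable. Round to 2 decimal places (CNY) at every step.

CIF value: CNY 26355.10; import duty: CNY 1317.76

Let C be the CIF value. C = EXW price + pre-shipment costs + freight + 0.3% × C
C − 0.3% × C = 23466.94 + 453.53 + 382.68 + 517.10 + 1455.78
0.997 × C = 26276.03
C = 26276.03 / 0.997 = 26355.10
Insurance premium = 0.3% × 26355.10 = 79.07
Import duty = 26355.10 × 5% = 1317.76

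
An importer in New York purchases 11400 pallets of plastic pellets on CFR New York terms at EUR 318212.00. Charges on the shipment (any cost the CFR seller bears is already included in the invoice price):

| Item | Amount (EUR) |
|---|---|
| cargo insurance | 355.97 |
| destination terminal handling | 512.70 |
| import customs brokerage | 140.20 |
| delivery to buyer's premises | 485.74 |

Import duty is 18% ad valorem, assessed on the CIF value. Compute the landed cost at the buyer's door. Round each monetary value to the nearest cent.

Total landed cost: EUR 377048.84

CFR: the seller pays costs through ocean freight to the destination port, but not insurance.
CIF value = CFR price + insurance = 318212.00 + 355.97 = 318567.97
Import duty = 318567.97 × 18% = 57342.23
Buyer bears: insurance 355.97 + destination terminal 512.70 + brokerage 140.20 + delivery 485.74 + duty 57342.23 = 58836.84
Landed cost = invoice 318212.00 + 58836.84 = 377048.84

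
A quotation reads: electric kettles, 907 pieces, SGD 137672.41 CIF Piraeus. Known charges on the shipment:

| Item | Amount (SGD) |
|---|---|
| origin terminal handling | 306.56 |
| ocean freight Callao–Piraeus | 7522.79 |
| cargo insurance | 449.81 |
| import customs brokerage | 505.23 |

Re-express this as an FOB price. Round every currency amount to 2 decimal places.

Not relevant to the conversion: origin terminal — on the seller under both CIF and FOB; already in the CIF price and stays in the FOB price. brokerage — on the buyer under both terms; not part of either seller's price.
From CIF to FOB, the seller no longer bears: freight, insurance.
FOB price = 137672.41 − 7522.79 − 449.81 = 129699.81

FOB price: SGD 129699.81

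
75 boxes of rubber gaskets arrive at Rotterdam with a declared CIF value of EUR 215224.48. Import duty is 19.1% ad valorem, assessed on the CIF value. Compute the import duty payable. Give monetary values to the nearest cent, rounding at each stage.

Import duty = 215224.48 × 19.1% = 41107.88

Import duty: EUR 41107.88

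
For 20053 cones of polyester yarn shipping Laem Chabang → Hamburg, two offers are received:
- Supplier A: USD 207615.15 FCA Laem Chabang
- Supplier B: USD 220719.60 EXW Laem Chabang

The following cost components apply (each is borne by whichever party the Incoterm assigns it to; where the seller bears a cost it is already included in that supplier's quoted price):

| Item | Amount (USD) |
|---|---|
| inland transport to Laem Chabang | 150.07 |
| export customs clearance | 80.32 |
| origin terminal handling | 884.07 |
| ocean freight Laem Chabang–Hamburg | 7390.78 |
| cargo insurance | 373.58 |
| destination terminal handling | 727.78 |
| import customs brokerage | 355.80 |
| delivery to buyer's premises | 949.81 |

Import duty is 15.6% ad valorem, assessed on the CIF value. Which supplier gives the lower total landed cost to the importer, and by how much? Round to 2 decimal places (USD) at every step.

Supplier A is cheaper by USD 15415.07

Supplier A (FCA):
CIF value = FCA price + origin terminal + freight + insurance = 207615.15 + 884.07 + 7390.78 + 373.58 = 216263.58
Import duty = 216263.58 × 15.6% = 33737.12
Buyer bears (A): 884.07 + 7390.78 + 373.58 + 727.78 + 355.80 + 949.81 = 10681.82
Landed cost (A) = invoice 207615.15 + 10681.82 + duty 33737.12 = 252034.09
Supplier B (EXW):
CIF value = EXW price + inland to port + export clearance + origin terminal + freight + insurance = 220719.60 + 150.07 + 80.32 + 884.07 + 7390.78 + 373.58 = 229598.42
Import duty = 229598.42 × 15.6% = 35817.35
Buyer bears (B): 150.07 + 80.32 + 884.07 + 7390.78 + 373.58 + 727.78 + 355.80 + 949.81 = 10912.21
Landed cost (B) = invoice 220719.60 + 10912.21 + duty 35817.35 = 267449.16
Difference = |252034.09 − 267449.16| = 15415.07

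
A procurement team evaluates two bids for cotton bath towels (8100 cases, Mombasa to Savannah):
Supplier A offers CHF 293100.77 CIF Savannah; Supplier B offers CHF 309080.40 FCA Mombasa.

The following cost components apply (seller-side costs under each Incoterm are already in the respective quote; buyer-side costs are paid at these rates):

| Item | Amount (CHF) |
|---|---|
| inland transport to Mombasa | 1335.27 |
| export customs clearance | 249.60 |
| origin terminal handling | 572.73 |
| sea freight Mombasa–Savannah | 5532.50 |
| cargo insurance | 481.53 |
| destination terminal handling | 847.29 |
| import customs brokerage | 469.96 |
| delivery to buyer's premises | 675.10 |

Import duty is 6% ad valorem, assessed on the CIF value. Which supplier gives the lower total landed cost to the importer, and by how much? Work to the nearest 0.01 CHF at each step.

Supplier A (CIF):
The CIF price already equals the CIF value: 293100.77
Import duty = 293100.77 × 6% = 17586.05
Buyer bears (A): 847.29 + 469.96 + 675.10 = 1992.35
Landed cost (A) = invoice 293100.77 + 1992.35 + duty 17586.05 = 312679.17
Supplier B (FCA):
CIF value = FCA price + origin terminal + freight + insurance = 309080.40 + 572.73 + 5532.50 + 481.53 = 315667.16
Import duty = 315667.16 × 6% = 18940.03
Buyer bears (B): 572.73 + 5532.50 + 481.53 + 847.29 + 469.96 + 675.10 = 8579.11
Landed cost (B) = invoice 309080.40 + 8579.11 + duty 18940.03 = 336599.54
Difference = |312679.17 − 336599.54| = 23920.37

Supplier A is cheaper by CHF 23920.37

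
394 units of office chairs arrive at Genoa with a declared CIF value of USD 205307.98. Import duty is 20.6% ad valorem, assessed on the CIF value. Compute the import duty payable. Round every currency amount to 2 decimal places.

Import duty: USD 42293.44

Import duty = 205307.98 × 20.6% = 42293.44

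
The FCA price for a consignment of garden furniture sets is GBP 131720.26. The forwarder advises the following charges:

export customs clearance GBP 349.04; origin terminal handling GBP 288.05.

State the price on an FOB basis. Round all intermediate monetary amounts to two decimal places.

Not relevant to the conversion: export clearance — on the seller under both FCA and FOB; already in the FCA price and stays in the FOB price.
From FCA to FOB, the seller additionally bears: origin terminal.
FOB price = 131720.26 + 288.05 = 132008.31

FOB price: GBP 132008.31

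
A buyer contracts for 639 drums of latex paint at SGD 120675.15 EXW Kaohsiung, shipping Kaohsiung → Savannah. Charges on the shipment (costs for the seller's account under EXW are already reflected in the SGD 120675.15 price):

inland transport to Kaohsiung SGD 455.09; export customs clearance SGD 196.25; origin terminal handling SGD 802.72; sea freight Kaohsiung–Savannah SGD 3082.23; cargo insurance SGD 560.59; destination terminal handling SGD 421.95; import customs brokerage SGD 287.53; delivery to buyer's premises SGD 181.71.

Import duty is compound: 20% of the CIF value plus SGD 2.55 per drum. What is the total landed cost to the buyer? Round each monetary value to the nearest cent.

Total landed cost: SGD 153447.08

EXW: the seller makes goods available at their premises; the buyer bears all onward costs.
CIF value = EXW price + inland to port + export clearance + origin terminal + freight + insurance = 120675.15 + 455.09 + 196.25 + 802.72 + 3082.23 + 560.59 = 125772.03
Ad valorem component: 125772.03 × 20% = 25154.41
Specific component: 639 × 2.55 = 1629.45
Import duty = 25154.41 + 1629.45 = 26783.86
Buyer bears: inland to port 455.09 + export clearance 196.25 + origin terminal 802.72 + freight 3082.23 + insurance 560.59 + destination terminal 421.95 + brokerage 287.53 + delivery 181.71 + duty 26783.86 = 32771.93
Landed cost = invoice 120675.15 + 32771.93 = 153447.08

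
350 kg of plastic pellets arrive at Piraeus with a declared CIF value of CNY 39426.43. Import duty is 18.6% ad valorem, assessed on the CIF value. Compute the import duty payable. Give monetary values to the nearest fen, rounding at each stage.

Import duty = 39426.43 × 18.6% = 7333.32

Import duty: CNY 7333.32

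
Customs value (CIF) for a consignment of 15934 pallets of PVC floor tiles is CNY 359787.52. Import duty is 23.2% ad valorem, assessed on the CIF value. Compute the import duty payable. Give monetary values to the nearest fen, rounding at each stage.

Import duty: CNY 83470.70

Import duty = 359787.52 × 23.2% = 83470.70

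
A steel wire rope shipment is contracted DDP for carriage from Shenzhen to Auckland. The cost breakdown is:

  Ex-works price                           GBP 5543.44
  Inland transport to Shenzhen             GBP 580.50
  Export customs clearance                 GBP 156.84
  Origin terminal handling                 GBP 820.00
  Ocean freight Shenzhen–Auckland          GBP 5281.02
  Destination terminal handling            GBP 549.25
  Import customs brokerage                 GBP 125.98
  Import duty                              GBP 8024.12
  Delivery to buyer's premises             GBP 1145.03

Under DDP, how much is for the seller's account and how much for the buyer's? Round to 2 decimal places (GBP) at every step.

DDP: the seller bears all costs including import duty.
Seller's account: goods 5543.44 + inland to port 580.50 + export clearance 156.84 + origin terminal 820.00 + freight 5281.02 + destination terminal 549.25 + brokerage 125.98 + duty 8024.12 + delivery 1145.03 = 22226.18
Buyer's account: 0.00

Seller: GBP 22226.18; buyer: GBP 0.00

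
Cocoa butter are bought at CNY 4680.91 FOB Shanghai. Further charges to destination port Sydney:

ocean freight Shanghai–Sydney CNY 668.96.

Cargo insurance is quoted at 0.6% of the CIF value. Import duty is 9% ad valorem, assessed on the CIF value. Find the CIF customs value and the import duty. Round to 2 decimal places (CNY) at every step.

CIF value: CNY 5382.16; import duty: CNY 484.39

Let C be the CIF value. C = FOB price + freight + 0.6% × C
C − 0.6% × C = 4680.91 + 668.96
0.994 × C = 5349.87
C = 5349.87 / 0.994 = 5382.16
Insurance premium = 0.6% × 5382.16 = 32.29
Import duty = 5382.16 × 9% = 484.39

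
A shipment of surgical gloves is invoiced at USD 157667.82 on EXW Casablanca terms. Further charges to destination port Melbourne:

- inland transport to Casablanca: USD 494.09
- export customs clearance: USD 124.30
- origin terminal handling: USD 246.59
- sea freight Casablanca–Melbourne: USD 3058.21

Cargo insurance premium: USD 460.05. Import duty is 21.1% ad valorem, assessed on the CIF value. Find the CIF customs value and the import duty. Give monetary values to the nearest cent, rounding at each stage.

CIF = EXW price + pre-shipment costs + freight + insurance
CIF = 157667.82 + 494.09 + 124.30 + 246.59 + 3058.21 + 460.05 = 162051.06
Import duty = 162051.06 × 21.1% = 34192.77

CIF value: USD 162051.06; import duty: USD 34192.77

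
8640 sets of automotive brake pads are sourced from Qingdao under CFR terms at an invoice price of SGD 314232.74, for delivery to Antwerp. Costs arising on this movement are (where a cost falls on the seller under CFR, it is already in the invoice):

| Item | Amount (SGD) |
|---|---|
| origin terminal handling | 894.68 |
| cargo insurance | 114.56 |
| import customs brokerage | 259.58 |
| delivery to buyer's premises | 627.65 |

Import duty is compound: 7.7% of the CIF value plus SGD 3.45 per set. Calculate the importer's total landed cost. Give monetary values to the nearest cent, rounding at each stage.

Total landed cost: SGD 369247.27

CFR: the seller pays costs through ocean freight to the destination port, but not insurance.
Already in the invoice (seller's account under CFR): origin terminal — exclude.
CIF value = CFR price + insurance = 314232.74 + 114.56 = 314347.30
Ad valorem component: 314347.30 × 7.7% = 24204.74
Specific component: 8640 × 3.45 = 29808.00
Import duty = 24204.74 + 29808.00 = 54012.74
Buyer bears: insurance 114.56 + brokerage 259.58 + delivery 627.65 + duty 54012.74 = 55014.53
Landed cost = invoice 314232.74 + 55014.53 = 369247.27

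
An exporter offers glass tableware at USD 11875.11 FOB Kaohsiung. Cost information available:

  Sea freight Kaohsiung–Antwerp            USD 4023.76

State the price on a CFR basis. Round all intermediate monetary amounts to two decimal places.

CFR price: USD 15898.87

From FOB to CFR, the seller additionally bears: freight.
CFR price = 11875.11 + 4023.76 = 15898.87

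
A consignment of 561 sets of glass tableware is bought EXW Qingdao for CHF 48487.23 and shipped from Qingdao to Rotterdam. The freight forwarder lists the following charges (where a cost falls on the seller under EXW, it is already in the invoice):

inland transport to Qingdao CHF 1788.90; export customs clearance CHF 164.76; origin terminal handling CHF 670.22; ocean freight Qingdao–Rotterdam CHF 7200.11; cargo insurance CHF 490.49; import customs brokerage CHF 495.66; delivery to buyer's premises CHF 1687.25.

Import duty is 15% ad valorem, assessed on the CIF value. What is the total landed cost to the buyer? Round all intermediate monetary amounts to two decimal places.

EXW: the seller makes goods available at their premises; the buyer bears all onward costs.
CIF value = EXW price + inland to port + export clearance + origin terminal + freight + insurance = 48487.23 + 1788.90 + 164.76 + 670.22 + 7200.11 + 490.49 = 58801.71
Import duty = 58801.71 × 15% = 8820.26
Buyer bears: inland to port 1788.90 + export clearance 164.76 + origin terminal 670.22 + freight 7200.11 + insurance 490.49 + brokerage 495.66 + delivery 1687.25 + duty 8820.26 = 21317.65
Landed cost = invoice 48487.23 + 21317.65 = 69804.88

Total landed cost: CHF 69804.88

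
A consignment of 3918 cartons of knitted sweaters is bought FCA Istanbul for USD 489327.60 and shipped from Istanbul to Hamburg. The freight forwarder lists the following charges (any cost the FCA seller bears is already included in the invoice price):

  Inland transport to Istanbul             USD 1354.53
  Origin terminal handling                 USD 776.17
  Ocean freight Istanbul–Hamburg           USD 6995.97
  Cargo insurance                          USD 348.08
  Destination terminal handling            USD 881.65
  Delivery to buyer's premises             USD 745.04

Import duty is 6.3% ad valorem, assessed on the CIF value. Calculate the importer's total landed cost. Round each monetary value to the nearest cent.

FCA: the seller delivers export-cleared goods to the carrier; the buyer bears costs from that point.
Already in the invoice (seller's account under FCA): inland to port — exclude.
CIF value = FCA price + origin terminal + freight + insurance = 489327.60 + 776.17 + 6995.97 + 348.08 = 497447.82
Import duty = 497447.82 × 6.3% = 31339.21
Buyer bears: origin terminal 776.17 + freight 6995.97 + insurance 348.08 + destination terminal 881.65 + delivery 745.04 + duty 31339.21 = 41086.12
Landed cost = invoice 489327.60 + 41086.12 = 530413.72

Total landed cost: USD 530413.72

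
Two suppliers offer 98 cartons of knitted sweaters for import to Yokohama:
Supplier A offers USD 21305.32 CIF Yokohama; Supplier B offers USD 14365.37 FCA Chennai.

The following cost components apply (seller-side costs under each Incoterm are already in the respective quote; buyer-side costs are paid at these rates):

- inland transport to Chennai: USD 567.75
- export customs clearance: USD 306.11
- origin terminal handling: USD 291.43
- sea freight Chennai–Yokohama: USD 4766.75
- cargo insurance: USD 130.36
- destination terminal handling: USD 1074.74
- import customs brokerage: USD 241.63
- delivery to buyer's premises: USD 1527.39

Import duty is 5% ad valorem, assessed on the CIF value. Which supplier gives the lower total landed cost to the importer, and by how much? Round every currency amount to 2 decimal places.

Supplier A (CIF):
The CIF price already equals the CIF value: 21305.32
Import duty = 21305.32 × 5% = 1065.27
Buyer bears (A): 1074.74 + 241.63 + 1527.39 = 2843.76
Landed cost (A) = invoice 21305.32 + 2843.76 + duty 1065.27 = 25214.35
Supplier B (FCA):
CIF value = FCA price + origin terminal + freight + insurance = 14365.37 + 291.43 + 4766.75 + 130.36 = 19553.91
Import duty = 19553.91 × 5% = 977.70
Buyer bears (B): 291.43 + 4766.75 + 130.36 + 1074.74 + 241.63 + 1527.39 = 8032.30
Landed cost (B) = invoice 14365.37 + 8032.30 + duty 977.70 = 23375.37
Difference = |25214.35 − 23375.37| = 1838.98

Supplier B is cheaper by USD 1838.98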